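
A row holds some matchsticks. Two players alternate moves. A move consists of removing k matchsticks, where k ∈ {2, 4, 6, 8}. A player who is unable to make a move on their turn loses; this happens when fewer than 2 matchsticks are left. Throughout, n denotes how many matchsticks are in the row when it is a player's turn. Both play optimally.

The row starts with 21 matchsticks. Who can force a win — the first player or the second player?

Classify positions by backward induction: terminal positions (no move available) are L. From any other position, the mover wins iff some move reaches an L.
n=0: no move → L
n=1: no move → L
n=2: W (go to 0, an L position)
n=3: W (go to 1, an L position)
n=4: W (go to 0, an L position)
n=5: W (go to 1, an L position)
n=6: W (go to 0, an L position)
n=7: W (go to 1, an L position)
n=8: W (go to 0, an L position)
n=9: W (go to 1, an L position)
n=10: L (options 8(W), 6(W), 4(W), 2(W) are all W)
n=11: L (options 9(W), 7(W), 5(W), 3(W) are all W)
n=12: W (go to 10, an L position)
n=13: W (go to 11, an L position)
n=14: W (go to 10, an L position)
n=15: W (go to 11, an L position)
n=16: W (go to 10, an L position)
n=17: W (go to 11, an L position)
n=18: W (go to 10, an L position)
n=19: W (go to 11, an L position)
n=20: L (options 18(W), 16(W), 14(W), 12(W) are all W)
n=21: L (options 19(W), 17(W), 15(W), 13(W) are all W)
The starting position 21 is L: whatever the player to move does, the opponent receives a W position.

The second player wins.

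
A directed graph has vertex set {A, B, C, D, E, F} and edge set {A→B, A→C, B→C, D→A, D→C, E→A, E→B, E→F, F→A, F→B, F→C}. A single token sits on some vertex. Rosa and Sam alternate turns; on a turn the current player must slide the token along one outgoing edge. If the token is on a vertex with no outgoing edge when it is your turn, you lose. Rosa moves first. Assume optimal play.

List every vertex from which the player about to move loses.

Compute win/loss labels from the base case upward. A position with no move is L. Any other position is W if it can reach an L in one move, else L.
Every edge goes from a vertex to one that appears earlier in the order C, B, A, F, E, D, so processing vertices in that order labels each vertex after all of its successors.
C: no outgoing edge → L
B: reaches L-position C → W
A: reaches L-position C → W
F: reaches L-position C → W
E: only reaches F(W), A(W), B(W), all W → L
D: reaches L-position C → W
Reading off the rows marked L gives the requested list; there are 2 such vertices.

C, E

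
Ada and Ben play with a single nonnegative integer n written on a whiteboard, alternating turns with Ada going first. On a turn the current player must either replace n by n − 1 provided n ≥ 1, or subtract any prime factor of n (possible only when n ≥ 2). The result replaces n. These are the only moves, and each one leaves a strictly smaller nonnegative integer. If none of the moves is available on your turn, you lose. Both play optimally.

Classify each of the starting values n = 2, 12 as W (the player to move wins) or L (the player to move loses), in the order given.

2: W, 12: L

Classify positions by backward induction: terminal positions (no move available) are L. From any other position, the mover wins iff some move reaches an L.
n=0: no move → L
n=1: can move to 0, which is L ⇒ W
n=2: can move to 0, which is L ⇒ W
n=3: can move to 0, which is L ⇒ W
n=4: moves to 2(W), 3(W); every one is W ⇒ L
n=5: can move to 0, which is L ⇒ W
n=6: can move to 4, which is L ⇒ W
n=7: can move to 0, which is L ⇒ W
n=8: moves to 6(W), 7(W); every one is W ⇒ L
n=9: can move to 8, which is L ⇒ W
n=10: can move to 8, which is L ⇒ W
n=11: can move to 0, which is L ⇒ W
n=12: moves to 9(W), 10(W), 11(W); every one is W ⇒ L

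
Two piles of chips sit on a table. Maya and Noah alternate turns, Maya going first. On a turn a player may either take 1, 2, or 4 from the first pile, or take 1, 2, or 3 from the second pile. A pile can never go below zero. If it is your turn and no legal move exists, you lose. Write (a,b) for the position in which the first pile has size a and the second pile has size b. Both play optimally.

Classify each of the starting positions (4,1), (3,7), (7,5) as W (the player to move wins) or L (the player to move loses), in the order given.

Build the W/L table. Terminal = L. A non-terminal position is W if it has a move to some L; otherwise it is L.
No move ever increases a pile, so every position that can arise here has a ≤ 7 and b ≤ 7; it is enough to label the cells with 0 ≤ a ≤ 7 and 0 ≤ b ≤ 7.
Every move lowers a or b (never raises either), so fill the grid row by row in increasing a, and left to right within a row: each cell's successors are then already labelled.
      b=0  b=1  b=2  b=3  b=4  b=5  b=6  b=7
a=0:    L    W    W    W    L    W    W    W
a=1:    W    L    W    W    W    L    W    W
a=2:    W    W    L    W    W    W    L    W
a=3:    L    W    W    W    L    W    W    W
a=4:    W    L    W    W    W    L    W    W
a=5:    W    W    L    W    W    W    L    W
a=6:    L    W    W    W    L    W    W    W
a=7:    W    L    W    W    W    L    W    W
Cells with no legal move (terminal, hence L): (0,0).
The remaining L cells, each justified by listing all of its moves:
(0,4): moves to (0,3)(W), (0,2)(W), (0,1)(W); every one is W ⇒ L
(1,1): moves to (0,1)(W), (1,0)(W); every one is W ⇒ L
(1,5): moves to (0,5)(W), (1,4)(W), (1,3)(W), (1,2)(W); every one is W ⇒ L
(2,2): moves to (1,2)(W), (0,2)(W), (2,1)(W), (2,0)(W); every one is W ⇒ L
(2,6): moves to (1,6)(W), (0,6)(W), (2,5)(W), (2,4)(W), (2,3)(W); every one is W ⇒ L
(3,0): moves to (2,0)(W), (1,0)(W); every one is W ⇒ L
(3,4): moves to (2,4)(W), (1,4)(W), (3,3)(W), (3,2)(W), (3,1)(W); every one is W ⇒ L
(4,1): moves to (3,1)(W), (2,1)(W), (0,1)(W), (4,0)(W); every one is W ⇒ L
(4,5): moves to (3,5)(W), (2,5)(W), (0,5)(W), (4,4)(W), (4,3)(W), (4,2)(W); every one is W ⇒ L
(5,2): moves to (4,2)(W), (3,2)(W), (1,2)(W), (5,1)(W), (5,0)(W); every one is W ⇒ L
(5,6): moves to (4,6)(W), (3,6)(W), (1,6)(W), (5,5)(W), (5,4)(W), (5,3)(W); every one is W ⇒ L
(6,0): moves to (5,0)(W), (4,0)(W), (2,0)(W); every one is W ⇒ L
(6,4): moves to (5,4)(W), (4,4)(W), (2,4)(W), (6,3)(W), (6,2)(W), (6,1)(W); every one is W ⇒ L
(7,1): moves to (6,1)(W), (5,1)(W), (3,1)(W), (7,0)(W); every one is W ⇒ L
(7,5): moves to (6,5)(W), (5,5)(W), (3,5)(W), (7,4)(W), (7,3)(W), (7,2)(W); every one is W ⇒ L
Every other cell has at least one move into one of the L cells above, so it is W.
(4,1): one of the L cells justified above, so L
(3,7): the move to (3,4) reaches an L cell, so W
(7,5): one of the L cells justified above, so L

(4,1): L, (3,7): W, (7,5): L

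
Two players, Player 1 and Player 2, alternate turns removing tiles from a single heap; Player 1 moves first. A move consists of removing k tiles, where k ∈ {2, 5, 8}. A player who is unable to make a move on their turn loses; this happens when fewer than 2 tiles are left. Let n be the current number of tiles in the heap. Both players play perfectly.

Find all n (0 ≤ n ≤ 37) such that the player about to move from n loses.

0, 1, 4, 7, 10, 11, 14, 17, 20, 21, 24, 27, 30, 31, 34, 37

Compute win/loss labels from the base case upward. A position with no move is L. Any other position is W if it can reach an L in one move, else L.
n=0: no move → L
n=1: no move → L
n=2: →0(L), so W
n=3: →1(L), so W
n=4: →2(W) only, which is W, so L
n=5: →0(L), so W
n=6: →4(L), so W
n=7: →5(W), 2(W) — all W, so L
n=8: →0(L), so W
n=9: →7(L), so W
n=10: →8(W), 5(W), 2(W) — all W, so L
n=11: →9(W), 6(W), 3(W) — all W, so L
n=12: →10(L), so W
n=13: →11(L), so W
n=14: →12(W), 9(W), 6(W) — all W, so L
n=15: →10(L), so W
n=16: →14(L), so W
n=17: →15(W), 12(W), 9(W) — all W, so L
n=18: →10(L), so W
n=19: →17(L), so W
n=20: →18(W), 15(W), 12(W) — all W, so L
n=21: →19(W), 16(W), 13(W) — all W, so L
n=22: →20(L), so W
n=23: →21(L), so W
n=24: →22(W), 19(W), 16(W) — all W, so L
n=25: →20(L), so W
n=26: →24(L), so W
n=27: →25(W), 22(W), 19(W) — all W, so L
n=28: →20(L), so W
n=29: →27(L), so W
n=30: →28(W), 25(W), 22(W) — all W, so L
n=31: →29(W), 26(W), 23(W) — all W, so L
n=32: →30(L), so W
n=33: →31(L), so W
n=34: →32(W), 29(W), 26(W) — all W, so L
n=35: →30(L), so W
n=36: →34(L), so W
n=37: →35(W), 32(W), 29(W) — all W, so L
The losing starting values of n are exactly the entries labelled L in this table (16 of them).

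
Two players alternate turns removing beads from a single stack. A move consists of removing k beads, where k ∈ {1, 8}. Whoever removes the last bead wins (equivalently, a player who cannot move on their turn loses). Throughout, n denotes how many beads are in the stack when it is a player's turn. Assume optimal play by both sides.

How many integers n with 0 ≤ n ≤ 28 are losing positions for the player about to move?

Compute win/loss labels from the base case upward. A position with no move is L. Any other position is W if it can reach an L in one move, else L.
n=0: no move → L
n=1: W (go to 0, an L position)
n=2: L (sole option 1(W) is W)
n=3: W (go to 2, an L position)
n=4: L (sole option 3(W) is W)
n=5: W (go to 4, an L position)
n=6: L (sole option 5(W) is W)
n=7: W (go to 6, an L position)
n=8: W (go to 0, an L position)
n=9: L (options 8(W), 1(W) are all W)
n=10: W (go to 9, an L position)
n=11: L (options 10(W), 3(W) are all W)
n=12: W (go to 11, an L position)
n=13: L (options 12(W), 5(W) are all W)
n=14: W (go to 13, an L position)
n=15: L (options 14(W), 7(W) are all W)
n=16: W (go to 15, an L position)
n=17: W (go to 9, an L position)
n=18: L (options 17(W), 10(W) are all W)
n=19: W (go to 18, an L position)
n=20: L (options 19(W), 12(W) are all W)
n=21: W (go to 20, an L position)
n=22: L (options 21(W), 14(W) are all W)
n=23: W (go to 22, an L position)
n=24: L (options 23(W), 16(W) are all W)
n=25: W (go to 24, an L position)
n=26: W (go to 18, an L position)
n=27: L (options 26(W), 19(W) are all W)
n=28: W (go to 27, an L position)
L entries with 0 ≤ n ≤ 28: n = 0, 2, 4, 6, 9, 11, 13, 15, 18, 20, 22, 24, 27; that makes 13.

13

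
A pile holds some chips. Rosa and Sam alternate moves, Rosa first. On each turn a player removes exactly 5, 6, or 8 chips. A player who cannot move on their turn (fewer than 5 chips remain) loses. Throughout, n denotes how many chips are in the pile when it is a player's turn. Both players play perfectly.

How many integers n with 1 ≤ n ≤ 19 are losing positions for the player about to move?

Work bottom-up. With no move the player to move loses. Otherwise the position is W if at least one move leads to an L position for the opponent, and L if every move leads to a W.
n=0: no move → L
n=1: no move → L
n=2: no move → L
n=3: no move → L
n=4: no move → L
n=5: reaches L-position 0 → W
n=6: reaches L-position 1 → W
n=7: reaches L-position 2 → W
n=8: reaches L-position 3 → W
n=9: reaches L-position 4 → W
n=10: reaches L-position 4 → W
n=11: reaches L-position 3 → W
n=12: reaches L-position 4 → W
n=13: only reaches 8(W), 7(W), 5(W), all W → L
n=14: only reaches 9(W), 8(W), 6(W), all W → L
n=15: only reaches 10(W), 9(W), 7(W), all W → L
n=16: only reaches 11(W), 10(W), 8(W), all W → L
n=17: only reaches 12(W), 11(W), 9(W), all W → L
n=18: reaches L-position 13 → W
n=19: reaches L-position 14 → W
L entries with 1 ≤ n ≤ 19 (n=0 is outside the asked range and is not counted): n = 1, 2, 3, 4, 13, 14, 15, 16, 17; that makes 9.

9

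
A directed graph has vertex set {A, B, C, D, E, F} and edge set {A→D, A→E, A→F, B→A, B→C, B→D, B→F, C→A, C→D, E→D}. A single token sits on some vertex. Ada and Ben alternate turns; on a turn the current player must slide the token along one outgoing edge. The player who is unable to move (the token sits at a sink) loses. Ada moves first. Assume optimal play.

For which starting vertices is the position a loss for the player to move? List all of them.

D, F

Use the standard recursion: the mover loses at a terminal position; elsewhere, the mover wins exactly when some move hands the opponent an L position.
Every edge goes from a vertex to one that appears earlier in the order D, F, E, A, C, B, so processing vertices in that order labels each vertex after all of its successors.
D: no outgoing edge → L
F: no outgoing edge → L
E: W (go to D, an L position)
A: W (go to F, an L position)
C: W (go to D, an L position)
B: W (go to F, an L position)
Reading off the rows marked L gives the requested list; there are 2 such vertices.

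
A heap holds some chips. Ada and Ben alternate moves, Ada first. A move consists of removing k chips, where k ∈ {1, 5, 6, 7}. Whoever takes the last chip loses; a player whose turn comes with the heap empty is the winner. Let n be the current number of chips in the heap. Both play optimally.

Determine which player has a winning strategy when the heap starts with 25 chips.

Ben wins.

Label each position W (a win for the player to move) or L (a loss). A position with no legal move is W; any other position is W exactly when some move reaches an L, and L when every move reaches a W.
n=0: no move; the opponent has just taken the last chip and therefore loses → W
n=1: L (sole option 0(W) is W)
n=2: W (go to 1, an L position)
n=3: L (sole option 2(W) is W)
n=4: W (go to 3, an L position)
n=5: L (options 4(W), 0(W) are all W)
n=6: W (go to 5, an L position)
n=7: W (go to 1, an L position)
n=8: W (go to 3, an L position)
n=9: W (go to 3, an L position)
n=10: W (go to 5, an L position)
n=11: W (go to 5, an L position)
n=12: W (go to 5, an L position)
n=13: L (options 12(W), 8(W), 7(W), 6(W) are all W)
n=14: W (go to 13, an L position)
n=15: L (options 14(W), 10(W), 9(W), 8(W) are all W)
n=16: W (go to 15, an L position)
n=17: L (options 16(W), 12(W), 11(W), 10(W) are all W)
n=18: W (go to 17, an L position)
n=19: W (go to 13, an L position)
n=20: W (go to 15, an L position)
n=21: W (go to 15, an L position)
n=22: W (go to 17, an L position)
n=23: W (go to 17, an L position)
n=24: W (go to 17, an L position)
n=25: L (options 24(W), 20(W), 19(W), 18(W) are all W)
The starting position 25 is L: whatever Ada does, the opponent receives a W position.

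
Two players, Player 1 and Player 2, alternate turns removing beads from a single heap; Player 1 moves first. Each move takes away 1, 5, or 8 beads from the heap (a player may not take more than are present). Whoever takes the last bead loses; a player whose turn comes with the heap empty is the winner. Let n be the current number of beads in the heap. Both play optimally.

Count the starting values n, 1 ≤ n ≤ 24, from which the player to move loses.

Classify positions by backward induction: terminal positions (no move available) are W. From any other position, the mover wins iff some move reaches an L.
n=0: no move; the opponent has just taken the last bead and therefore loses → W
n=1: L (sole option 0(W) is W)
n=2: W (go to 1, an L position)
n=3: L (sole option 2(W) is W)
n=4: W (go to 3, an L position)
n=5: L (options 4(W), 0(W) are all W)
n=6: W (go to 5, an L position)
n=7: L (options 6(W), 2(W) are all W)
n=8: W (go to 7, an L position)
n=9: W (go to 1, an L position)
n=10: W (go to 5, an L position)
n=11: W (go to 3, an L position)
n=12: W (go to 7, an L position)
n=13: W (go to 5, an L position)
n=14: L (options 13(W), 9(W), 6(W) are all W)
n=15: W (go to 14, an L position)
n=16: L (options 15(W), 11(W), 8(W) are all W)
n=17: W (go to 16, an L position)
n=18: L (options 17(W), 13(W), 10(W) are all W)
n=19: W (go to 18, an L position)
n=20: L (options 19(W), 15(W), 12(W) are all W)
n=21: W (go to 20, an L position)
n=22: W (go to 14, an L position)
n=23: W (go to 18, an L position)
n=24: W (go to 16, an L position)
L entries with 1 ≤ n ≤ 24 (the range starts at n=1): n = 1, 3, 5, 7, 14, 16, 18, 20; that makes 8.

8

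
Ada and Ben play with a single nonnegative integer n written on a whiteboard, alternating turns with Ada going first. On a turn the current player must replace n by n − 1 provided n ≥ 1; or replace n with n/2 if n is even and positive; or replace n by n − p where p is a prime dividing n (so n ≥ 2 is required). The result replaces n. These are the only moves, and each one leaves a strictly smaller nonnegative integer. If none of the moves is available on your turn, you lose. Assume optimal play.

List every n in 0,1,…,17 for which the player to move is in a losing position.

Build the W/L table. Terminal = L. A non-terminal position is W if it has a move to some L; otherwise it is L.
n=0: no move → L
n=1: W (go to 0, an L position)
n=2: W (go to 0, an L position)
n=3: W (go to 0, an L position)
n=4: L (options 2(W), 3(W) are all W)
n=5: W (go to 0, an L position)
n=6: W (go to 4, an L position)
n=7: W (go to 0, an L position)
n=8: W (go to 4, an L position)
n=9: L (options 6(W), 8(W) are all W)
n=10: W (go to 9, an L position)
n=11: W (go to 0, an L position)
n=12: W (go to 9, an L position)
n=13: W (go to 0, an L position)
n=14: L (options 7(W), 12(W), 13(W) are all W)
n=15: W (go to 14, an L position)
n=16: W (go to 14, an L position)
n=17: W (go to 0, an L position)
Reading off the rows marked L gives the requested list; there are 4 such values of n.

0, 4, 9, 14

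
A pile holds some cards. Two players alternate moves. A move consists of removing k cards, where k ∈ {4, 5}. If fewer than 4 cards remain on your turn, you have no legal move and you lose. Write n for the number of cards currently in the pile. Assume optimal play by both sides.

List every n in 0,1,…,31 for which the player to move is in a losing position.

Classify positions by backward induction: terminal positions (no move available) are L. From any other position, the mover wins iff some move reaches an L.
n=0: no move → L
n=1: no move → L
n=2: no move → L
n=3: no move → L
n=4: →0(L), so W
n=5: →1(L), so W
n=6: →2(L), so W
n=7: →3(L), so W
n=8: →3(L), so W
n=9: →5(W), 4(W) — all W, so L
n=10: →6(W), 5(W) — all W, so L
n=11: →7(W), 6(W) — all W, so L
n=12: →8(W), 7(W) — all W, so L
n=13: →9(L), so W
n=14: →10(L), so W
n=15: →11(L), so W
n=16: →12(L), so W
n=17: →12(L), so W
n=18: →14(W), 13(W) — all W, so L
n=19: →15(W), 14(W) — all W, so L
n=20: →16(W), 15(W) — all W, so L
n=21: →17(W), 16(W) — all W, so L
n=22: →18(L), so W
n=23: →19(L), so W
n=24: →20(L), so W
n=25: →21(L), so W
n=26: →21(L), so W
n=27: →23(W), 22(W) — all W, so L
n=28: →24(W), 23(W) — all W, so L
n=29: →25(W), 24(W) — all W, so L
n=30: →26(W), 25(W) — all W, so L
n=31: →27(L), so W
The losing starting values of n are exactly the entries labelled L in this table (16 of them).

0, 1, 2, 3, 9, 10, 11, 12, 18, 19, 20, 21, 27, 28, 29, 30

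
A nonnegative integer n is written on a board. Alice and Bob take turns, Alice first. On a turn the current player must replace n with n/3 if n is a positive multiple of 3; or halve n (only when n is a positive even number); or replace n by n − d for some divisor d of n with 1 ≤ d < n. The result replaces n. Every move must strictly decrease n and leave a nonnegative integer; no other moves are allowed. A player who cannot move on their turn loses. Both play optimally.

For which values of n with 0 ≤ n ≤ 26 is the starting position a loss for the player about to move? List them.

0, 1, 4, 7, 9, 11, 13, 15, 17, 19, 23, 25

Compute win/loss labels from the base case upward. A position with no move is L. Any other position is W if it can reach an L in one move, else L.
n=0: no move → L
n=1: no move → L
n=2: reaches L-position 1 → W
n=3: reaches L-position 1 → W
n=4: only reaches 2(W), 3(W), all W → L
n=5: reaches L-position 4 → W
n=6: reaches L-position 4 → W
n=7: only reaches 6(W), which is W → L
n=8: reaches L-position 4 → W
n=9: only reaches 3(W), 6(W), 8(W), all W → L
n=10: reaches L-position 9 → W
n=11: only reaches 10(W), which is W → L
n=12: reaches L-position 4 → W
n=13: only reaches 12(W), which is W → L
n=14: reaches L-position 7 → W
n=15: only reaches 5(W), 10(W), 12(W), 14(W), all W → L
n=16: reaches L-position 15 → W
n=17: only reaches 16(W), which is W → L
n=18: reaches L-position 9 → W
n=19: only reaches 18(W), which is W → L
n=20: reaches L-position 15 → W
n=21: reaches L-position 7 → W
n=22: reaches L-position 11 → W
n=23: only reaches 22(W), which is W → L
n=24: reaches L-position 23 → W
n=25: only reaches 20(W), 24(W), all W → L
n=26: reaches L-position 13 → W
The losing starting values of n are exactly the entries labelled L in this table (12 of them).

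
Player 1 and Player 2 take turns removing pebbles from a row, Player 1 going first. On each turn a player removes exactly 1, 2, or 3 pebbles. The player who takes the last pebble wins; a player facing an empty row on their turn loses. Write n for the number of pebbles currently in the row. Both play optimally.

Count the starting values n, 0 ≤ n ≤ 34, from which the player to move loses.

9

Work bottom-up. With no move the player to move loses. Otherwise the position is W if at least one move leads to an L position for the opponent, and L if every move leads to a W.
n=0: no move → L
n=1: can move to 0, which is L ⇒ W
n=2: can move to 0, which is L ⇒ W
n=3: can move to 0, which is L ⇒ W
n=4: moves to 3(W), 2(W), 1(W); every one is W ⇒ L
n=5: can move to 4, which is L ⇒ W
n=6: can move to 4, which is L ⇒ W
n=7: can move to 4, which is L ⇒ W
n=8: moves to 7(W), 6(W), 5(W); every one is W ⇒ L
n=9: can move to 8, which is L ⇒ W
n=10: can move to 8, which is L ⇒ W
n=11: can move to 8, which is L ⇒ W
n=12: moves to 11(W), 10(W), 9(W); every one is W ⇒ L
n=13: can move to 12, which is L ⇒ W
n=14: can move to 12, which is L ⇒ W
n=15: can move to 12, which is L ⇒ W
n=16: moves to 15(W), 14(W), 13(W); every one is W ⇒ L
n=17: can move to 16, which is L ⇒ W
n=18: can move to 16, which is L ⇒ W
n=19: can move to 16, which is L ⇒ W
n=20: moves to 19(W), 18(W), 17(W); every one is W ⇒ L
n=21: can move to 20, which is L ⇒ W
n=22: can move to 20, which is L ⇒ W
n=23: can move to 20, which is L ⇒ W
n=24: moves to 23(W), 22(W), 21(W); every one is W ⇒ L
n=25: can move to 24, which is L ⇒ W
n=26: can move to 24, which is L ⇒ W
n=27: can move to 24, which is L ⇒ W
n=28: moves to 27(W), 26(W), 25(W); every one is W ⇒ L
n=29: can move to 28, which is L ⇒ W
n=30: can move to 28, which is L ⇒ W
n=31: can move to 28, which is L ⇒ W
n=32: moves to 31(W), 30(W), 29(W); every one is W ⇒ L
n=33: can move to 32, which is L ⇒ W
n=34: can move to 32, which is L ⇒ W
L entries with 0 ≤ n ≤ 34: n = 0, 4, 8, 12, 16, 20, 24, 28, 32; that makes 9.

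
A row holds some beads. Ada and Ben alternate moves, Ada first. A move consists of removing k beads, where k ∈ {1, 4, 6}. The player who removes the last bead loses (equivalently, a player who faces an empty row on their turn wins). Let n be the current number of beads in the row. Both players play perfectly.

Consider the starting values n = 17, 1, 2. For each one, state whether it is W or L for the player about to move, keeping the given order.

Use the standard recursion: the mover wins at a terminal position; elsewhere, the mover wins exactly when some move hands the opponent an L position.
n=0: no move; the opponent has just taken the last bead and therefore loses → W
n=1: the only move is to 0(W), a W ⇒ L
n=2: can move to 1, which is L ⇒ W
n=3: the only move is to 2(W), a W ⇒ L
n=4: can move to 3, which is L ⇒ W
n=5: can move to 1, which is L ⇒ W
n=6: moves to 5(W), 2(W), 0(W); every one is W ⇒ L
n=7: can move to 6, which is L ⇒ W
n=8: moves to 7(W), 4(W), 2(W); every one is W ⇒ L
n=9: can move to 8, which is L ⇒ W
n=10: can move to 6, which is L ⇒ W
n=11: moves to 10(W), 7(W), 5(W); every one is W ⇒ L
n=12: can move to 11, which is L ⇒ W
n=13: moves to 12(W), 9(W), 7(W); every one is W ⇒ L
n=14: can move to 13, which is L ⇒ W
n=15: can move to 11, which is L ⇒ W
n=16: moves to 15(W), 12(W), 10(W); every one is W ⇒ L
n=17: can move to 16, which is L ⇒ W

17: W, 1: L, 2: W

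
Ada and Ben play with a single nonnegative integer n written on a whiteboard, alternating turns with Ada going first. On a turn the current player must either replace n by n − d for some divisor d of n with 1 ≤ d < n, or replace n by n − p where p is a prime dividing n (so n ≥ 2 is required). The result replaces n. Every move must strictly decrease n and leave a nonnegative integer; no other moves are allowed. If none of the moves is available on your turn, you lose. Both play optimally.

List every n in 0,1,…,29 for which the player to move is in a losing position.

0, 1, 4, 9, 14, 20, 26

Use the standard recursion: the mover loses at a terminal position; elsewhere, the mover wins exactly when some move hands the opponent an L position.
n=0: no move → L
n=1: no move → L
n=2: W (go to 0, an L position)
n=3: W (go to 0, an L position)
n=4: L (options 2(W), 3(W) are all W)
n=5: W (go to 0, an L position)
n=6: W (go to 4, an L position)
n=7: W (go to 0, an L position)
n=8: W (go to 4, an L position)
n=9: L (options 6(W), 8(W) are all W)
n=10: W (go to 9, an L position)
n=11: W (go to 0, an L position)
n=12: W (go to 9, an L position)
n=13: W (go to 0, an L position)
n=14: L (options 7(W), 12(W), 13(W) are all W)
n=15: W (go to 14, an L position)
n=16: W (go to 14, an L position)
n=17: W (go to 0, an L position)
n=18: W (go to 9, an L position)
n=19: W (go to 0, an L position)
n=20: L (options 10(W), 15(W), 16(W), 18(W), 19(W) are all W)
n=21: W (go to 14, an L position)
n=22: W (go to 20, an L position)
n=23: W (go to 0, an L position)
n=24: W (go to 20, an L position)
n=25: W (go to 20, an L position)
n=26: L (options 13(W), 24(W), 25(W) are all W)
n=27: W (go to 26, an L position)
n=28: W (go to 14, an L position)
n=29: W (go to 0, an L position)
Reading off the rows marked L gives the requested list; there are 7 such values of n.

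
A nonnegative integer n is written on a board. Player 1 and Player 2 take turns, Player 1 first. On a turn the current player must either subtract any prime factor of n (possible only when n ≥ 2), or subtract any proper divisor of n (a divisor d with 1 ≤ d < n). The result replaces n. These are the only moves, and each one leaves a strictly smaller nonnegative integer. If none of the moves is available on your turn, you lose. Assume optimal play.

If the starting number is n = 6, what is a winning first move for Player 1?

Move to 4.

Label each position W (a win for the player to move) or L (a loss). A position with no legal move is L; any other position is W exactly when some move reaches an L, and L when every move reaches a W.
n=0: no move → L
n=1: no move → L
n=2: reaches L-position 0 → W
n=3: reaches L-position 0 → W
n=4: only reaches 2(W), 3(W), all W → L
n=5: reaches L-position 0 → W
n=6: reaches L-position 4 → W
From 6, the L positions reachable in one move are: 4.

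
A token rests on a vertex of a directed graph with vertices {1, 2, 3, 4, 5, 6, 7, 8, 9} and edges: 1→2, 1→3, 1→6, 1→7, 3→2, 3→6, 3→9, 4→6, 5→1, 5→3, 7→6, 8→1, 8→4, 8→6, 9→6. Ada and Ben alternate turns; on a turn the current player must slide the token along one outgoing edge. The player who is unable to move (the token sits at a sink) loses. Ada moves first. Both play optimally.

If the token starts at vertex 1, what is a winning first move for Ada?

Classify positions by backward induction: terminal positions (no move available) are L. From any other position, the mover wins iff some move reaches an L.
Every edge goes from a vertex to one that appears earlier in the order 2, 6, 9, 3, 7, 4, 1, 8, 5, so processing vertices in that order labels each vertex after all of its successors.
2: no outgoing edge → L
6: no outgoing edge → L
9: →6(L), so W
3: →6(L), so W
7: →6(L), so W
4: →6(L), so W
1: →6(L), so W
8: →6(L), so W
5: →1(W), 3(W) — all W, so L
From 1, the L positions reachable in one move are: 6, 2. Any move reaching one of these is winning.

Move to 6.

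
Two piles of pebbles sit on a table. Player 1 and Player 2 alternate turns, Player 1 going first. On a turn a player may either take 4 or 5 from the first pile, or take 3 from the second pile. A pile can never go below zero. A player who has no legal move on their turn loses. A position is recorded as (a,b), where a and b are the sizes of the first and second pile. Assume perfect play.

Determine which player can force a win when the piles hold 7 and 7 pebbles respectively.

Player 1 wins.

Label each position W (a win for the player to move) or L (a loss). A position with no legal move is L; any other position is W exactly when some move reaches an L, and L when every move reaches a W.
No move ever increases a pile, so every position that can arise here has a ≤ 7 and b ≤ 7; it is enough to label the cells with 0 ≤ a ≤ 7 and 0 ≤ b ≤ 7.
Every move lowers a or b (never raises either), so fill the grid row by row in increasing a, and left to right within a row: each cell's successors are then already labelled.
      b=0  b=1  b=2  b=3  b=4  b=5  b=6  b=7
a=0:    L    L    L    W    W    W    L    L
a=1:    L    L    L    W    W    W    L    L
a=2:    L    L    L    W    W    W    L    L
a=3:    L    L    L    W    W    W    L    L
a=4:    W    W    W    L    L    L    W    W
a=5:    W    W    W    L    L    L    W    W
a=6:    W    W    W    L    L    L    W    W
a=7:    W    W    W    L    L    L    W    W
Cells with no legal move (terminal, hence L): (0,0), (0,1), (0,2), (1,0), (1,1), (1,2), (2,0), (2,1), (2,2), (3,0), (3,1), (3,2).
The remaining L cells, each justified by listing all of its moves:
(0,6): the only move is to (0,3)(W), a W ⇒ L
(0,7): the only move is to (0,4)(W), a W ⇒ L
(1,6): the only move is to (1,3)(W), a W ⇒ L
(1,7): the only move is to (1,4)(W), a W ⇒ L
(2,6): the only move is to (2,3)(W), a W ⇒ L
(2,7): the only move is to (2,4)(W), a W ⇒ L
(3,6): the only move is to (3,3)(W), a W ⇒ L
(3,7): the only move is to (3,4)(W), a W ⇒ L
(4,3): moves to (0,3)(W), (4,0)(W); every one is W ⇒ L
(4,4): moves to (0,4)(W), (4,1)(W); every one is W ⇒ L
(4,5): moves to (0,5)(W), (4,2)(W); every one is W ⇒ L
(5,3): moves to (1,3)(W), (0,3)(W), (5,0)(W); every one is W ⇒ L
(5,4): moves to (1,4)(W), (0,4)(W), (5,1)(W); every one is W ⇒ L
(5,5): moves to (1,5)(W), (0,5)(W), (5,2)(W); every one is W ⇒ L
(6,3): moves to (2,3)(W), (1,3)(W), (6,0)(W); every one is W ⇒ L
(6,4): moves to (2,4)(W), (1,4)(W), (6,1)(W); every one is W ⇒ L
(6,5): moves to (2,5)(W), (1,5)(W), (6,2)(W); every one is W ⇒ L
(7,3): moves to (3,3)(W), (2,3)(W), (7,0)(W); every one is W ⇒ L
(7,4): moves to (3,4)(W), (2,4)(W), (7,1)(W); every one is W ⇒ L
(7,5): moves to (3,5)(W), (2,5)(W), (7,2)(W); every one is W ⇒ L
Every other cell has at least one move into one of the L cells above, so it is W.
The starting position (7,7) is W: Player 1 should move to (3,7), handing over an L position.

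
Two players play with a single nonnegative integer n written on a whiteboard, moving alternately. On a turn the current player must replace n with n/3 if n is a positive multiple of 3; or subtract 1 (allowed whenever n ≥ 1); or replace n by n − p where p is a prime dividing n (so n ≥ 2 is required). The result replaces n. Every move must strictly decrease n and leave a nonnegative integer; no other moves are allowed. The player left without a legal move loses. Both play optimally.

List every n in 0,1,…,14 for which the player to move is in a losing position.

0, 4, 8, 14

Compute win/loss labels from the base case upward. A position with no move is L. Any other position is W if it can reach an L in one move, else L.
n=0: no move → L
n=1: can move to 0, which is L ⇒ W
n=2: can move to 0, which is L ⇒ W
n=3: can move to 0, which is L ⇒ W
n=4: moves to 2(W), 3(W); every one is W ⇒ L
n=5: can move to 0, which is L ⇒ W
n=6: can move to 4, which is L ⇒ W
n=7: can move to 0, which is L ⇒ W
n=8: moves to 6(W), 7(W); every one is W ⇒ L
n=9: can move to 8, which is L ⇒ W
n=10: can move to 8, which is L ⇒ W
n=11: can move to 0, which is L ⇒ W
n=12: can move to 4, which is L ⇒ W
n=13: can move to 0, which is L ⇒ W
n=14: moves to 7(W), 12(W), 13(W); every one is W ⇒ L
Reading off the rows marked L gives the requested list; there are 4 such values of n.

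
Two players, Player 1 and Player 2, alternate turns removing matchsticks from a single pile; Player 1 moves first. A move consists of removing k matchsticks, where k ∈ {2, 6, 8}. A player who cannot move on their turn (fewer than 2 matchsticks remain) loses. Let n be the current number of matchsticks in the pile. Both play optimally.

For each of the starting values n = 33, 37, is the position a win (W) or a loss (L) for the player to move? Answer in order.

Work bottom-up. With no move the player to move loses. Otherwise the position is W if at least one move leads to an L position for the opponent, and L if every move leads to a W.
n=0: no move → L
n=1: no move → L
n=2: can move to 0, which is L ⇒ W
n=3: can move to 1, which is L ⇒ W
n=4: the only move is to 2(W), a W ⇒ L
n=5: the only move is to 3(W), a W ⇒ L
n=6: can move to 4, which is L ⇒ W
n=7: can move to 5, which is L ⇒ W
n=8: can move to 0, which is L ⇒ W
n=9: can move to 1, which is L ⇒ W
n=10: can move to 4, which is L ⇒ W
n=11: can move to 5, which is L ⇒ W
n=12: can move to 4, which is L ⇒ W
n=13: can move to 5, which is L ⇒ W
n=14: moves to 12(W), 8(W), 6(W); every one is W ⇒ L
n=15: moves to 13(W), 9(W), 7(W); every one is W ⇒ L
n=16: can move to 14, which is L ⇒ W
n=17: can move to 15, which is L ⇒ W
n=18: moves to 16(W), 12(W), 10(W); every one is W ⇒ L
n=19: moves to 17(W), 13(W), 11(W); every one is W ⇒ L
n=20: can move to 18, which is L ⇒ W
n=21: can move to 19, which is L ⇒ W
n=22: can move to 14, which is L ⇒ W
n=23: can move to 15, which is L ⇒ W
n=24: can move to 18, which is L ⇒ W
n=25: can move to 19, which is L ⇒ W
n=26: can move to 18, which is L ⇒ W
n=27: can move to 19, which is L ⇒ W
n=28: moves to 26(W), 22(W), 20(W); every one is W ⇒ L
n=29: moves to 27(W), 23(W), 21(W); every one is W ⇒ L
n=30: can move to 28, which is L ⇒ W
n=31: can move to 29, which is L ⇒ W
n=32: moves to 30(W), 26(W), 24(W); every one is W ⇒ L
n=33: moves to 31(W), 27(W), 25(W); every one is W ⇒ L
n=34: can move to 32, which is L ⇒ W
n=35: can move to 33, which is L ⇒ W
n=36: can move to 28, which is L ⇒ W
n=37: can move to 29, which is L ⇒ W

33: L, 37: W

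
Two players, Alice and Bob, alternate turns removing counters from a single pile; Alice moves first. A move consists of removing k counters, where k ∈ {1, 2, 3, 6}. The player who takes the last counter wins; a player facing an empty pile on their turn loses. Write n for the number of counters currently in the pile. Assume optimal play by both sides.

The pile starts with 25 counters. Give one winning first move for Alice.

Remove 1, leaving 24.

Work bottom-up. With no move the player to move loses. Otherwise the position is W if at least one move leads to an L position for the opponent, and L if every move leads to a W.
n=0: no move → L
n=1: can move to 0, which is L ⇒ W
n=2: can move to 0, which is L ⇒ W
n=3: can move to 0, which is L ⇒ W
n=4: moves to 3(W), 2(W), 1(W); every one is W ⇒ L
n=5: can move to 4, which is L ⇒ W
n=6: can move to 4, which is L ⇒ W
n=7: can move to 4, which is L ⇒ W
n=8: moves to 7(W), 6(W), 5(W), 2(W); every one is W ⇒ L
n=9: can move to 8, which is L ⇒ W
n=10: can move to 8, which is L ⇒ W
n=11: can move to 8, which is L ⇒ W
n=12: moves to 11(W), 10(W), 9(W), 6(W); every one is W ⇒ L
n=13: can move to 12, which is L ⇒ W
n=14: can move to 12, which is L ⇒ W
n=15: can move to 12, which is L ⇒ W
n=16: moves to 15(W), 14(W), 13(W), 10(W); every one is W ⇒ L
n=17: can move to 16, which is L ⇒ W
n=18: can move to 16, which is L ⇒ W
n=19: can move to 16, which is L ⇒ W
n=20: moves to 19(W), 18(W), 17(W), 14(W); every one is W ⇒ L
n=21: can move to 20, which is L ⇒ W
n=22: can move to 20, which is L ⇒ W
n=23: can move to 20, which is L ⇒ W
n=24: moves to 23(W), 22(W), 21(W), 18(W); every one is W ⇒ L
n=25: can move to 24, which is L ⇒ W
From 25, the L positions reachable in one move are: 24.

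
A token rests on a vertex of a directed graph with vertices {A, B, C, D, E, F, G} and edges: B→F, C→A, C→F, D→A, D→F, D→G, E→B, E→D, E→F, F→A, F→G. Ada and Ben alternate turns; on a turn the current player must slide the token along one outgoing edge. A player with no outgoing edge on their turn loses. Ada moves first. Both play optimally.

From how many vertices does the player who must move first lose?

3

Work bottom-up. With no move the player to move loses. Otherwise the position is W if at least one move leads to an L position for the opponent, and L if every move leads to a W.
Every edge goes from a vertex to one that appears earlier in the order A, G, F, C, B, D, E, so processing vertices in that order labels each vertex after all of its successors.
A: no outgoing edge → L
G: no outgoing edge → L
F: reaches L-position G → W
C: reaches L-position A → W
B: only reaches F(W), which is W → L
D: reaches L-position G → W
E: reaches L-position B → W
The L vertices are A, B, G; that is 3 in all.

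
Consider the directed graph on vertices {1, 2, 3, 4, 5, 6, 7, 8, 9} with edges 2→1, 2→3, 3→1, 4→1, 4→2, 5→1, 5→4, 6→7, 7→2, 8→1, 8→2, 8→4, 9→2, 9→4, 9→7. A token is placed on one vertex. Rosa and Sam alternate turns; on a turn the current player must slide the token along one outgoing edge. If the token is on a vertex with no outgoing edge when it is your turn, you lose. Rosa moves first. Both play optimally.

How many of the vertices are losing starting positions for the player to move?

Positions with no move are L. A position that does have a move is losing for the player to move precisely when every available move leads to a winning position for the opponent. Fill in the labels:
Every edge goes from a vertex to one that appears earlier in the order 1, 3, 2, 4, 8, 5, 7, 9, 6, so processing vertices in that order labels each vertex after all of its successors.
1: no outgoing edge → L
3: can move to 1, which is L ⇒ W
2: can move to 1, which is L ⇒ W
4: can move to 1, which is L ⇒ W
8: can move to 1, which is L ⇒ W
5: can move to 1, which is L ⇒ W
7: the only move is to 2(W), a W ⇒ L
9: can move to 7, which is L ⇒ W
6: can move to 7, which is L ⇒ W
The L vertices are 1, 7; that is 2 in all.

2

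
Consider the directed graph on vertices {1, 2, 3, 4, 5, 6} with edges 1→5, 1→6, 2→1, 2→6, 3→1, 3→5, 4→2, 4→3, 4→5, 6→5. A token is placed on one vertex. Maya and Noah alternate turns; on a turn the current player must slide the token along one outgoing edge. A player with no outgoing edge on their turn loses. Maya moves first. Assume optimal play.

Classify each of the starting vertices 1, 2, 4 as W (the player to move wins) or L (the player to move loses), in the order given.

1: W, 2: L, 4: W

Classify positions by backward induction: terminal positions (no move available) are L. From any other position, the mover wins iff some move reaches an L.
Every edge goes from a vertex to one that appears earlier in the order 5, 6, 1, 2, 3, 4, so processing vertices in that order labels each vertex after all of its successors.
5: no outgoing edge → L
6: can move to 5, which is L ⇒ W
1: can move to 5, which is L ⇒ W
2: moves to 1(W), 6(W); every one is W ⇒ L
3: can move to 5, which is L ⇒ W
4: can move to 2, which is L ⇒ W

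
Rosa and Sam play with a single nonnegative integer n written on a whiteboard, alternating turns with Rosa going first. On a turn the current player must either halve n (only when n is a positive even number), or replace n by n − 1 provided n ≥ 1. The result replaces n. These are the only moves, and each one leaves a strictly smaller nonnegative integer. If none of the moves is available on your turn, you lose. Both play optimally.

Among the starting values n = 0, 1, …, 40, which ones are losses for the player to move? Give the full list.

Build the W/L table. Terminal = L. A non-terminal position is W if it has a move to some L; otherwise it is L.
n=0: no move → L
n=1: →0(L), so W
n=2: →1(W) only, which is W, so L
n=3: →2(L), so W
n=4: →2(L), so W
n=5: →4(W) only, which is W, so L
n=6: →5(L), so W
n=7: →6(W) only, which is W, so L
n=8: →7(L), so W
n=9: →8(W) only, which is W, so L
n=10: →5(L), so W
n=11: →10(W) only, which is W, so L
n=12: →11(L), so W
n=13: →12(W) only, which is W, so L
n=14: →7(L), so W
n=15: →14(W) only, which is W, so L
n=16: →15(L), so W
n=17: →16(W) only, which is W, so L
n=18: →9(L), so W
n=19: →18(W) only, which is W, so L
n=20: →19(L), so W
n=21: →20(W) only, which is W, so L
n=22: →11(L), so W
n=23: →22(W) only, which is W, so L
n=24: →23(L), so W
n=25: →24(W) only, which is W, so L
n=26: →13(L), so W
n=27: →26(W) only, which is W, so L
n=28: →27(L), so W
n=29: →28(W) only, which is W, so L
n=30: →15(L), so W
n=31: →30(W) only, which is W, so L
n=32: →31(L), so W
n=33: →32(W) only, which is W, so L
n=34: →17(L), so W
n=35: →34(W) only, which is W, so L
n=36: →35(L), so W
n=37: →36(W) only, which is W, so L
n=38: →19(L), so W
n=39: →38(W) only, which is W, so L
n=40: →39(L), so W
Reading off the rows marked L gives the requested list; there are 20 such values of n.

0, 2, 5, 7, 9, 11, 13, 15, 17, 19, 21, 23, 25, 27, 29, 31, 33, 35, 37, 39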